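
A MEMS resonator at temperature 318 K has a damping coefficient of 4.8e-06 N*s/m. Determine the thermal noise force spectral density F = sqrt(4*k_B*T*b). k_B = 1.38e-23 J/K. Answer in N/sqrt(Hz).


Step 1: Compute 4 * k_B * T * b
= 4 * 1.38e-23 * 318 * 4.8e-06
= 8.4257e-26 N^2/Hz
Step 2: F_noise = sqrt(8.4257e-26)
F_noise = 2.90e-13 N/sqrt(Hz)


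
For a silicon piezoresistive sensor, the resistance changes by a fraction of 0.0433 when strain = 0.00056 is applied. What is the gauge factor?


Step 1: Identify values.
dR/R = 0.0433, strain = 0.00056
Step 2: GF = (dR/R) / strain = 0.0433 / 0.00056
GF = 77.3


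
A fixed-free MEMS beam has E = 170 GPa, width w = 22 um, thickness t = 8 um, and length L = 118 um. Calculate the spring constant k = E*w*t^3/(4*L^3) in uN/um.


Step 1: Convert E to consistent units (1 GPa = 1000 uN/um^2).
E = 170 GPa = 170000 uN/um^2
Step 2: Compute t^3 = 8^3 = 512
Step 3: Compute L^3 = 118^3 = 1643032
Step 4: k = 170000 * 22 * 512 / (4 * 1643032)
k = 291.3638 uN/um


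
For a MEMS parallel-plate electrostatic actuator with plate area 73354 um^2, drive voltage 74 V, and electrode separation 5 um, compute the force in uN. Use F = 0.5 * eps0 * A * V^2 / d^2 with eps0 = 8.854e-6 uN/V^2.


Step 1: Identify parameters.
eps0 = 8.854e-6 uN/V^2, A = 73354 um^2, V = 74 V, d = 5 um
Step 2: Compute V^2 = 74^2 = 5476
Step 3: Compute d^2 = 5^2 = 25
Step 4: F = 0.5 * 8.854e-6 * 73354 * 5476 / 25
F = 71.131 uN


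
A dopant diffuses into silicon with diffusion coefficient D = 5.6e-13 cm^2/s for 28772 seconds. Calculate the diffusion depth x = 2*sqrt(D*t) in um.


Step 1: Compute D*t = 5.6e-13 * 28772 = 1.611232e-08 cm^2
Step 2: sqrt(D*t) = 1.26934e-04 cm
Step 3: x = 2 * 1.26934e-04 cm = 2.53868e-04 cm
Step 4: Convert to um (1 cm = 1e4 um): x = 2.539 um


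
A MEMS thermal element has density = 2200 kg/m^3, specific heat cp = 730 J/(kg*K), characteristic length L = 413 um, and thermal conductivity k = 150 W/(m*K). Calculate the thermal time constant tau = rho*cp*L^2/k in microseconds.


Step 1: Convert L to m: L = 413e-6 m
Step 2: L^2 = (413e-6)^2 = 1.70569e-07 m^2
Step 3: tau = 2200 * 730 * 1.70569e-07 / 150 = 1.82622543e-03 s
Step 4: Convert to microseconds (multiply by 1e6).
tau = 1826.225 us


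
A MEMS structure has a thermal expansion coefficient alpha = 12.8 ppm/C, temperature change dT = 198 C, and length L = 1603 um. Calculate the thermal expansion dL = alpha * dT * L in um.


Step 1: Convert CTE: alpha = 12.8 ppm/C = 12.8e-6 /C
Step 2: dL = 12.8e-6 * 198 * 1603
dL = 4.0626 um


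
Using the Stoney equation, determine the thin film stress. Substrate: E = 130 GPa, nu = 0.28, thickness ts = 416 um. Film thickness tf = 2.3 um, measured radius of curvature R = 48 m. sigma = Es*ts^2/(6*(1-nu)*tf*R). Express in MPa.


Step 1: Compute numerator: Es * ts^2 = 130 * 416^2 = 22497280 (GPa*um^2)
Step 2: Compute denominator (R in um): 6*(1-nu)*tf*R = 6*0.72*2.3*48e6 = 476928000.0 (um^2)
Step 3: sigma (GPa) = 22497280 / 476928000.0 = 4.7171e-02 GPa
Step 4: Convert to MPa (x1000): sigma = 47.2 MPa


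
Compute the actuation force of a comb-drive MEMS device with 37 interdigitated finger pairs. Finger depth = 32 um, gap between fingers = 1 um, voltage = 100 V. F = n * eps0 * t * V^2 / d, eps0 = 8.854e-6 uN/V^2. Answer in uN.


Step 1: Parameters: n=37, eps0=8.854e-6 uN/V^2, t=32 um, V=100 V, d=1 um
Step 2: V^2 = 10000
Step 3: F = 37 * 8.854e-6 * 32 * 10000 / 1
F = 104.831 uN


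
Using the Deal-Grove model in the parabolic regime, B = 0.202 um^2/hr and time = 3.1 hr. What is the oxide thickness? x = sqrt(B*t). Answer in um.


Step 1: Compute B*t = 0.202 * 3.1 = 0.6262
Step 2: x = sqrt(0.6262)
x = 0.791 um


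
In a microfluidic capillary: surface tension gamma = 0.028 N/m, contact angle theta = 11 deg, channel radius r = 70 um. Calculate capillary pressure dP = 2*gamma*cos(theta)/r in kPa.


Step 1: cos(11 deg) = 0.9816
Step 2: Convert r to m: r = 70e-6 m
Step 3: dP = 2 * 0.028 * 0.9816 / 70e-6 = 785.3 Pa
Step 4: Convert Pa to kPa (divide by 1000).
dP = 0.79 kPa


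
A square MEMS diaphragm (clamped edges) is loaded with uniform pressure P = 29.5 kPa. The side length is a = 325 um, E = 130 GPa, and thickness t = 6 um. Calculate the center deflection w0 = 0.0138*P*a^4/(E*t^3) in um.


Step 1: Convert pressure to compatible units (E is in GPa, so P in GPa).
P = 29.5 kPa = 29.5e-6 GPa
Step 2: Compute numerator: 0.0138 * P * a^4.
a^4 = 325^4 = 11156640625
numerator = 0.0138 * 29.5e-6 * 11156640625 = 4.54187e+03
Step 3: Compute denominator: E * t^3 = 130 * 6^3 = 28080
Step 4: w0 = numerator / denominator = 4.54187e+03 / 28080 = 0.1617 um


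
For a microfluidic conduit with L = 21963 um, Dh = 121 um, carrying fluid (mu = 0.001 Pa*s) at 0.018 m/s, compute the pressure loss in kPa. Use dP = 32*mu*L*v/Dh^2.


Step 1: Convert to SI: L = 21963e-6 m, Dh = 121e-6 m
Step 2: dP = 32 * 0.001 * 21963e-6 * 0.018 / (121e-6)^2
Step 3: dP = 864.06 Pa
Step 4: Convert to kPa: dP = 0.86 kPa


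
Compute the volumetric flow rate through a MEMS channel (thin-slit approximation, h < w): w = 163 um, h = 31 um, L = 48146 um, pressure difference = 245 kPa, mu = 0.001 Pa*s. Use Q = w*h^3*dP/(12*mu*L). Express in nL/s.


Step 1: Convert all dimensions to SI (meters).
w = 163e-6 m, h = 31e-6 m, L = 48146e-6 m, dP = 245e3 Pa
Step 2: Q = w * h^3 * dP / (12 * mu * L)
Q = 163e-6 * (31e-6)^3 * 245e3 / (12 * 0.001 * 48146e-6) = 2.05919423e-09 m^3/s
Step 3: Convert Q from m^3/s to nL/s (1 m^3 = 1e12 nL, so multiply by 1e12).
Q = 2059.194 nL/s


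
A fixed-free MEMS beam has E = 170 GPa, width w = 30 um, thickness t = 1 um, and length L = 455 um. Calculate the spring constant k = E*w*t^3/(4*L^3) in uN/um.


Step 1: Convert E to consistent units (1 GPa = 1000 uN/um^2).
E = 170 GPa = 170000 uN/um^2
Step 2: Compute t^3 = 1^3 = 1
Step 3: Compute L^3 = 455^3 = 94196375
Step 4: k = 170000 * 30 * 1 / (4 * 94196375)
k = 0.0135 uN/um


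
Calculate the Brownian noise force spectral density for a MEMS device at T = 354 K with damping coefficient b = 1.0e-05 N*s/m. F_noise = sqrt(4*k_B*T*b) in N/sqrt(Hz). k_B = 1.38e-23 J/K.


Step 1: Compute 4 * k_B * T * b
= 4 * 1.38e-23 * 354 * 1.0e-05
= 1.9541e-25 N^2/Hz
Step 2: F_noise = sqrt(1.9541e-25)
F_noise = 4.42e-13 N/sqrt(Hz)


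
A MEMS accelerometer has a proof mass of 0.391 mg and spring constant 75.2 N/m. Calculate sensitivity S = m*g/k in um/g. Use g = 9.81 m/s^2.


Step 1: Convert mass: m = 0.391 mg = 3.91e-07 kg
Step 2: S = m * g / k = 3.91e-07 * 9.81 / 75.2
Step 3: S = 5.10e-08 m/g
Step 4: Convert to um/g: S = 0.051 um/g


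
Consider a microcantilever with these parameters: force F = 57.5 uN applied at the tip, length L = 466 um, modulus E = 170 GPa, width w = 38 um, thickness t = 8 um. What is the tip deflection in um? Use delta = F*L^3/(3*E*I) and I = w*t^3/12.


Step 1: Calculate the second moment of area.
I = w * t^3 / 12 = 38 * 8^3 / 12 = 1621.3333 um^4
Step 2: Convert E to consistent units (1 GPa = 1000 uN/um^2).
E = 170 GPa = 170000 uN/um^2
Step 3: Calculate tip deflection.
delta = F * L^3 / (3 * E * I)
delta = 57.5 * 466^3 / (3 * 170000 * 1621.3333)
delta = 7.0369 um


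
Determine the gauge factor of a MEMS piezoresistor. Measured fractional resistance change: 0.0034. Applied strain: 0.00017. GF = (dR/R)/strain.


Step 1: Identify values.
dR/R = 0.0034, strain = 0.00017
Step 2: GF = (dR/R) / strain = 0.0034 / 0.00017
GF = 20.0


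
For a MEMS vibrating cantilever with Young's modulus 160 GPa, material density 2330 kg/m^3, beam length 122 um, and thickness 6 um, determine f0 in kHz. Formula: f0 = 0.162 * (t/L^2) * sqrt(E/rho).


Step 1: Convert units to SI.
t_SI = 6e-6 m, L_SI = 122e-6 m
Step 2: Calculate sqrt(E/rho).
sqrt(160e9 / 2330) = 8286.71 m/s
Step 3: Compute f0.
f0 = 0.162 * 6e-6 / (122e-6)^2 * 8286.71 = 541163.8 Hz = 541.16 kHz


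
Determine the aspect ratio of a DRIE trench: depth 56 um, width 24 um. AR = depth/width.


Step 1: AR = depth / width
Step 2: AR = 56 / 24
AR = 2.3


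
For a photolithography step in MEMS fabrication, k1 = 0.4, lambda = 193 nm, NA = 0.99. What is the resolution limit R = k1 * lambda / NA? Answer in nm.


Step 1: Identify values: k1 = 0.4, lambda = 193 nm, NA = 0.99
Step 2: R = k1 * lambda / NA
R = 0.4 * 193 / 0.99
R = 78.0 nm


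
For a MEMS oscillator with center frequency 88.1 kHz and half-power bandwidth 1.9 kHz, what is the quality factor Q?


Step 1: Q = f0 / bandwidth
Step 2: Q = 88.1 / 1.9
Q = 46.4


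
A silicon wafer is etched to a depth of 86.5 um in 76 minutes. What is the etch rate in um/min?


Step 1: Etch rate = depth / time
Step 2: rate = 86.5 / 76
rate = 1.138 um/min


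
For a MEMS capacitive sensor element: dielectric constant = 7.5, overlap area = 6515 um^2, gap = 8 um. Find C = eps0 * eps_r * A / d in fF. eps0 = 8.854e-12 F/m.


Step 1: Convert area to m^2: A = 6515e-12 m^2
Step 2: Convert gap to m: d = 8e-6 m
Step 3: C = eps0 * eps_r * A / d
C = 8.854e-12 * 7.5 * 6515e-12 / 8e-6
Step 4: Convert to fF (multiply by 1e15).
C = 54.08 fF


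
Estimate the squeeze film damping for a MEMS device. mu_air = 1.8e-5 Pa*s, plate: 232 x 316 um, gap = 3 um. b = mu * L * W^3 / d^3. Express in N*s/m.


Step 1: Convert to SI.
L = 232e-6 m, W = 316e-6 m, d = 3e-6 m
Step 2: W^3 = (316e-6)^3 = 3.16e-11 m^3
Step 3: d^3 = (3e-6)^3 = 2.70e-17 m^3
Step 4: b = 1.8e-5 * 232e-6 * 3.16e-11 / 2.70e-17
b = 4.88e-03 N*s/m


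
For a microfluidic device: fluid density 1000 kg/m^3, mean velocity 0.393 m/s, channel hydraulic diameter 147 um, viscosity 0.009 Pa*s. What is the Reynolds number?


Step 1: Convert Dh to meters: Dh = 147e-6 m
Step 2: Re = rho * v * Dh / mu
Re = 1000 * 0.393 * 147e-6 / 0.009
Re = 6.419


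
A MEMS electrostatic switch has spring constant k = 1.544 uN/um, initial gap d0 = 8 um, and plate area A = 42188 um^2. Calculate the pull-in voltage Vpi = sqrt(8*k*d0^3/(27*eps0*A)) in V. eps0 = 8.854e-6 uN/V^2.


Step 1: Compute numerator: 8 * k * d0^3 = 8 * 1.544 * 8^3 = 6324.224
Step 2: Compute denominator: 27 * eps0 * A = 27 * 8.854e-6 * 42188 = 10.085379
Step 3: Vpi = sqrt(6324.224 / 10.085379)
Vpi = 25.04 V


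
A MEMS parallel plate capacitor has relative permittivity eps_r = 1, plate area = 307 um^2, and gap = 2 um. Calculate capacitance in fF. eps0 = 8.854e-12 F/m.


Step 1: Convert area to m^2: A = 307e-12 m^2
Step 2: Convert gap to m: d = 2e-6 m
Step 3: C = eps0 * eps_r * A / d
C = 8.854e-12 * 1 * 307e-12 / 2e-6
Step 4: Convert to fF (multiply by 1e15).
C = 1.36 fF


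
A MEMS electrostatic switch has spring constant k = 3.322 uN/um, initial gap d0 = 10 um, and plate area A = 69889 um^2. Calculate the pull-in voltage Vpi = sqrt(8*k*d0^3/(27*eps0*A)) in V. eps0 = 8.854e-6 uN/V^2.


Step 1: Compute numerator: 8 * k * d0^3 = 8 * 3.322 * 10^3 = 26576.0
Step 2: Compute denominator: 27 * eps0 * A = 27 * 8.854e-6 * 69889 = 16.707525
Step 3: Vpi = sqrt(26576.0 / 16.707525)
Vpi = 39.88 V


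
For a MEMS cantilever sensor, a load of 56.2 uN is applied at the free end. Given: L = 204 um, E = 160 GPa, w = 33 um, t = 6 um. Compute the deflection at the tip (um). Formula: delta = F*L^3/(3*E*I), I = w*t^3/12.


Step 1: Calculate the second moment of area.
I = w * t^3 / 12 = 33 * 6^3 / 12 = 594.0 um^4
Step 2: Convert E to consistent units (1 GPa = 1000 uN/um^2).
E = 160 GPa = 160000 uN/um^2
Step 3: Calculate tip deflection.
delta = F * L^3 / (3 * E * I)
delta = 56.2 * 204^3 / (3 * 160000 * 594.0)
delta = 1.6734 um


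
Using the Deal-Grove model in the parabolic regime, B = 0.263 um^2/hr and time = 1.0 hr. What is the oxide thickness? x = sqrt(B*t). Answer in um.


Step 1: Compute B*t = 0.263 * 1.0 = 0.263
Step 2: x = sqrt(0.263)
x = 0.513 um


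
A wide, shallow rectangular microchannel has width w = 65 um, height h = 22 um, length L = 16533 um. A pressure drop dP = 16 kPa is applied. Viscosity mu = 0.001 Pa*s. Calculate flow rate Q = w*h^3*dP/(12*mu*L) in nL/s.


Step 1: Convert all dimensions to SI (meters).
w = 65e-6 m, h = 22e-6 m, L = 16533e-6 m, dP = 16e3 Pa
Step 2: Q = w * h^3 * dP / (12 * mu * L)
Q = 65e-6 * (22e-6)^3 * 16e3 / (12 * 0.001 * 16533e-6) = 5.581725e-11 m^3/s
Step 3: Convert Q from m^3/s to nL/s (1 m^3 = 1e12 nL, so multiply by 1e12).
Q = 55.817 nL/s


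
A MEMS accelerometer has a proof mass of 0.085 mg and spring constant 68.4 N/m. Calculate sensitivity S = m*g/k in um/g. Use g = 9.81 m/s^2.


Step 1: Convert mass: m = 0.085 mg = 8.50e-08 kg
Step 2: S = m * g / k = 8.50e-08 * 9.81 / 68.4
Step 3: S = 1.22e-08 m/g
Step 4: Convert to um/g: S = 0.012 um/g


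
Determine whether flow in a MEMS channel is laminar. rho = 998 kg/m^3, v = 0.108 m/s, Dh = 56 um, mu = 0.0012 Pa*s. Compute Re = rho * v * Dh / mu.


Step 1: Convert Dh to meters: Dh = 56e-6 m
Step 2: Re = rho * v * Dh / mu
Re = 998 * 0.108 * 56e-6 / 0.0012
Re = 5.03
Since Re = 5.03 is below ~2300, the flow is laminar.


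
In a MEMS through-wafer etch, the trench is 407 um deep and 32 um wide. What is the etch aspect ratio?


Step 1: AR = depth / width
Step 2: AR = 407 / 32
AR = 12.7


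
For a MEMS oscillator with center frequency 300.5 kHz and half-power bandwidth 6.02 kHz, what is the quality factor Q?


Step 1: Q = f0 / bandwidth
Step 2: Q = 300.5 / 6.02
Q = 49.9


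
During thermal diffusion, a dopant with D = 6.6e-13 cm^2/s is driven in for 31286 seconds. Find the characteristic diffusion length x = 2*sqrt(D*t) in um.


Step 1: Compute D*t = 6.6e-13 * 31286 = 2.064876e-08 cm^2
Step 2: sqrt(D*t) = 1.43697e-04 cm
Step 3: x = 2 * 1.43697e-04 cm = 2.87394e-04 cm
Step 4: Convert to um (1 cm = 1e4 um): x = 2.874 um


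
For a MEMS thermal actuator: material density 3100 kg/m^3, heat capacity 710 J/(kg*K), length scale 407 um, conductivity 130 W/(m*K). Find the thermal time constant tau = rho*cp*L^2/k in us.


Step 1: Convert L to m: L = 407e-6 m
Step 2: L^2 = (407e-6)^2 = 1.65649e-07 m^2
Step 3: tau = 3100 * 710 * 1.65649e-07 / 130 = 2.80456499e-03 s
Step 4: Convert to microseconds (multiply by 1e6).
tau = 2804.565 us


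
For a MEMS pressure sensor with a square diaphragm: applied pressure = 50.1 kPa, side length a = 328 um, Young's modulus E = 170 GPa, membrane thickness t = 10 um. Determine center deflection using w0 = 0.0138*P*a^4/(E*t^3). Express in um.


Step 1: Convert pressure to compatible units (E is in GPa, so P in GPa).
P = 50.1 kPa = 50.1e-6 GPa
Step 2: Compute numerator: 0.0138 * P * a^4.
a^4 = 328^4 = 11574317056
numerator = 0.0138 * 50.1e-6 * 11574317056 = 8.0023e+03
Step 3: Compute denominator: E * t^3 = 170 * 10^3 = 170000
Step 4: w0 = numerator / denominator = 8.0023e+03 / 170000 = 0.0471 um


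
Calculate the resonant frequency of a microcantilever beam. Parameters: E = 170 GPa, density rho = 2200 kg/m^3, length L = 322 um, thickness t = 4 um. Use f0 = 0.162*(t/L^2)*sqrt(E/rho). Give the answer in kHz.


Step 1: Convert units to SI.
t_SI = 4e-6 m, L_SI = 322e-6 m
Step 2: Calculate sqrt(E/rho).
sqrt(170e9 / 2200) = 8790.49 m/s
Step 3: Compute f0.
f0 = 0.162 * 4e-6 / (322e-6)^2 * 8790.49 = 54938.4 Hz = 54.94 kHz


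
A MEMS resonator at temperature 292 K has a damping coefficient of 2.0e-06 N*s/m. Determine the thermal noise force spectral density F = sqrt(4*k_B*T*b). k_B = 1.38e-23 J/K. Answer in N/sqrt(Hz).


Step 1: Compute 4 * k_B * T * b
= 4 * 1.38e-23 * 292 * 2.0e-06
= 3.2237e-26 N^2/Hz
Step 2: F_noise = sqrt(3.2237e-26)
F_noise = 1.80e-13 N/sqrt(Hz)


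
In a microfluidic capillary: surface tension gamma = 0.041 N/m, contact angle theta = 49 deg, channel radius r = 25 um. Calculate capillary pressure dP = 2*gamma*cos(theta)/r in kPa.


Step 1: cos(49 deg) = 0.6561
Step 2: Convert r to m: r = 25e-6 m
Step 3: dP = 2 * 0.041 * 0.6561 / 25e-6 = 2152.0 Pa
Step 4: Convert Pa to kPa (divide by 1000).
dP = 2.15 kPa


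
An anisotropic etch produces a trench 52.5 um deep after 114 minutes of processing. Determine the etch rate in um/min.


Step 1: Etch rate = depth / time
Step 2: rate = 52.5 / 114
rate = 0.461 um/min


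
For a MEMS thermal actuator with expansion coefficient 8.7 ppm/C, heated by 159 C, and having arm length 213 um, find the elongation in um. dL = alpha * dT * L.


Step 1: Convert CTE: alpha = 8.7 ppm/C = 8.7e-6 /C
Step 2: dL = 8.7e-6 * 159 * 213
dL = 0.2946 um


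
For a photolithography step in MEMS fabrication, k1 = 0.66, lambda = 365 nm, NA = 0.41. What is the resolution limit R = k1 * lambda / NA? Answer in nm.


Step 1: Identify values: k1 = 0.66, lambda = 365 nm, NA = 0.41
Step 2: R = k1 * lambda / NA
R = 0.66 * 365 / 0.41
R = 587.6 nm


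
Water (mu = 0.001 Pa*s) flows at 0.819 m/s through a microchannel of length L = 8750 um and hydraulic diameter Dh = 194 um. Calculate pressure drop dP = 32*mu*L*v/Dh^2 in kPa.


Step 1: Convert to SI: L = 8750e-6 m, Dh = 194e-6 m
Step 2: dP = 32 * 0.001 * 8750e-6 * 0.819 / (194e-6)^2
Step 3: dP = 6093.10 Pa
Step 4: Convert to kPa: dP = 6.09 kPa


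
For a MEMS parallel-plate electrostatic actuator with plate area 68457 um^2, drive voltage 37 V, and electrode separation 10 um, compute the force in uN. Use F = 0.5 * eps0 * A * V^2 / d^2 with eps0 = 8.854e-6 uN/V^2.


Step 1: Identify parameters.
eps0 = 8.854e-6 uN/V^2, A = 68457 um^2, V = 37 V, d = 10 um
Step 2: Compute V^2 = 37^2 = 1369
Step 3: Compute d^2 = 10^2 = 100
Step 4: F = 0.5 * 8.854e-6 * 68457 * 1369 / 100
F = 4.149 uN


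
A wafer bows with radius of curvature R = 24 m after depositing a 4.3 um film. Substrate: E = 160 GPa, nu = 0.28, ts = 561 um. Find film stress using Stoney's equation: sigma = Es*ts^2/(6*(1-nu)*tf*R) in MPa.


Step 1: Compute numerator: Es * ts^2 = 160 * 561^2 = 50355360 (GPa*um^2)
Step 2: Compute denominator (R in um): 6*(1-nu)*tf*R = 6*0.72*4.3*24e6 = 445824000.0 (um^2)
Step 3: sigma (GPa) = 50355360 / 445824000.0 = 1.12949e-01 GPa
Step 4: Convert to MPa (x1000): sigma = 112.9 MPa


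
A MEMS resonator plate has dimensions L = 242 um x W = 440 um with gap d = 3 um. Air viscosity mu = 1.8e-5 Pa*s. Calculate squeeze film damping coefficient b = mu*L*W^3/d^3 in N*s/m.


Step 1: Convert to SI.
L = 242e-6 m, W = 440e-6 m, d = 3e-6 m
Step 2: W^3 = (440e-6)^3 = 8.52e-11 m^3
Step 3: d^3 = (3e-6)^3 = 2.70e-17 m^3
Step 4: b = 1.8e-5 * 242e-6 * 8.52e-11 / 2.70e-17
b = 1.37e-02 N*s/m


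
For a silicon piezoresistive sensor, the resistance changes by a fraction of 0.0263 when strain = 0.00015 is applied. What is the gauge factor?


Step 1: Identify values.
dR/R = 0.0263, strain = 0.00015
Step 2: GF = (dR/R) / strain = 0.0263 / 0.00015
GF = 175.3


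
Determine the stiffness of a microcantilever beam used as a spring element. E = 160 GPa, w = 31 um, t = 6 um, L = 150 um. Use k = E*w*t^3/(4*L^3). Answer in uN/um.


Step 1: Convert E to consistent units (1 GPa = 1000 uN/um^2).
E = 160 GPa = 160000 uN/um^2
Step 2: Compute t^3 = 6^3 = 216
Step 3: Compute L^3 = 150^3 = 3375000
Step 4: k = 160000 * 31 * 216 / (4 * 3375000)
k = 79.36 uN/um


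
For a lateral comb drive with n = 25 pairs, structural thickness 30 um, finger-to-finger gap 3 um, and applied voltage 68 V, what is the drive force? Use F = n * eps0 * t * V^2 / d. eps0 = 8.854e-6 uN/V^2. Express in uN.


Step 1: Parameters: n=25, eps0=8.854e-6 uN/V^2, t=30 um, V=68 V, d=3 um
Step 2: V^2 = 4624
Step 3: F = 25 * 8.854e-6 * 30 * 4624 / 3
F = 10.235 uN


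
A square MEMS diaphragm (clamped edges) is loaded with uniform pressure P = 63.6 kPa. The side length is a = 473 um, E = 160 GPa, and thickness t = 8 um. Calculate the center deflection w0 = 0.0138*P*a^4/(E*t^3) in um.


Step 1: Convert pressure to compatible units (E is in GPa, so P in GPa).
P = 63.6 kPa = 63.6e-6 GPa
Step 2: Compute numerator: 0.0138 * P * a^4.
a^4 = 473^4 = 50054665441
numerator = 0.0138 * 63.6e-6 * 50054665441 = 4.3932e+04
Step 3: Compute denominator: E * t^3 = 160 * 8^3 = 81920
Step 4: w0 = numerator / denominator = 4.3932e+04 / 81920 = 0.5363 um


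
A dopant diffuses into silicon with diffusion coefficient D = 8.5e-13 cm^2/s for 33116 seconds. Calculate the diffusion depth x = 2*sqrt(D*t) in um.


Step 1: Compute D*t = 8.5e-13 * 33116 = 2.81486e-08 cm^2
Step 2: sqrt(D*t) = 1.67775e-04 cm
Step 3: x = 2 * 1.67775e-04 cm = 3.3555e-04 cm
Step 4: Convert to um (1 cm = 1e4 um): x = 3.356 um


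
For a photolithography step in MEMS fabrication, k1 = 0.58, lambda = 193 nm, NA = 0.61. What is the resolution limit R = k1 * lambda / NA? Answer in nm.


Step 1: Identify values: k1 = 0.58, lambda = 193 nm, NA = 0.61
Step 2: R = k1 * lambda / NA
R = 0.58 * 193 / 0.61
R = 183.5 nm


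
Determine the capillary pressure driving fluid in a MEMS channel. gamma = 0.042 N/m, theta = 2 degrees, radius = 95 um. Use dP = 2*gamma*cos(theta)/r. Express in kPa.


Step 1: cos(2 deg) = 0.9994
Step 2: Convert r to m: r = 95e-6 m
Step 3: dP = 2 * 0.042 * 0.9994 / 95e-6 = 883.7 Pa
Step 4: Convert Pa to kPa (divide by 1000).
dP = 0.88 kPa


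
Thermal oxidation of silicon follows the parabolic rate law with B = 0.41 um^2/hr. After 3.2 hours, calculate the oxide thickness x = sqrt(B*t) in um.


Step 1: Compute B*t = 0.41 * 3.2 = 1.312
Step 2: x = sqrt(1.312)
x = 1.145 um


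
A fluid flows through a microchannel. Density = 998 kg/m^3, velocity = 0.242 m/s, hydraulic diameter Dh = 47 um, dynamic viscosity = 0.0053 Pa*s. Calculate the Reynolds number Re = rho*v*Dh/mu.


Step 1: Convert Dh to meters: Dh = 47e-6 m
Step 2: Re = rho * v * Dh / mu
Re = 998 * 0.242 * 47e-6 / 0.0053
Re = 2.142


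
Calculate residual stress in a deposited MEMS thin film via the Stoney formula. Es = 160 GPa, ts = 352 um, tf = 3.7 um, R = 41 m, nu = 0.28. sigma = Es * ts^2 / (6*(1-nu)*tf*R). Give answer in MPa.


Step 1: Compute numerator: Es * ts^2 = 160 * 352^2 = 19824640 (GPa*um^2)
Step 2: Compute denominator (R in um): 6*(1-nu)*tf*R = 6*0.72*3.7*41e6 = 655344000.0 (um^2)
Step 3: sigma (GPa) = 19824640 / 655344000.0 = 3.0251e-02 GPa
Step 4: Convert to MPa (x1000): sigma = 30.3 MPa


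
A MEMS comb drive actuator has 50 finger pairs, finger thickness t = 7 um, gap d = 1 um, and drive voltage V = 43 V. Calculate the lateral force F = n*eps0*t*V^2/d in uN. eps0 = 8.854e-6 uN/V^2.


Step 1: Parameters: n=50, eps0=8.854e-6 uN/V^2, t=7 um, V=43 V, d=1 um
Step 2: V^2 = 1849
Step 3: F = 50 * 8.854e-6 * 7 * 1849 / 1
F = 5.73 uN


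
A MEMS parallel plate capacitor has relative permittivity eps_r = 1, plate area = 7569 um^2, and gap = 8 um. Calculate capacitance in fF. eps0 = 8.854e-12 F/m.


Step 1: Convert area to m^2: A = 7569e-12 m^2
Step 2: Convert gap to m: d = 8e-6 m
Step 3: C = eps0 * eps_r * A / d
C = 8.854e-12 * 1 * 7569e-12 / 8e-6
Step 4: Convert to fF (multiply by 1e15).
C = 8.38 fF


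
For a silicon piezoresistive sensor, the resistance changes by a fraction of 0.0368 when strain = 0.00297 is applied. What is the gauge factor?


Step 1: Identify values.
dR/R = 0.0368, strain = 0.00297
Step 2: GF = (dR/R) / strain = 0.0368 / 0.00297
GF = 12.4


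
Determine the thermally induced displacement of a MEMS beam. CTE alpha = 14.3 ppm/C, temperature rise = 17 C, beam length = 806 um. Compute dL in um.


Step 1: Convert CTE: alpha = 14.3 ppm/C = 14.3e-6 /C
Step 2: dL = 14.3e-6 * 17 * 806
dL = 0.1959 um


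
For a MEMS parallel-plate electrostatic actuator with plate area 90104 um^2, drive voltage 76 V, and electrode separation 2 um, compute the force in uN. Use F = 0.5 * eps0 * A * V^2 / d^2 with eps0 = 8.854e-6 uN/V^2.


Step 1: Identify parameters.
eps0 = 8.854e-6 uN/V^2, A = 90104 um^2, V = 76 V, d = 2 um
Step 2: Compute V^2 = 76^2 = 5776
Step 3: Compute d^2 = 2^2 = 4
Step 4: F = 0.5 * 8.854e-6 * 90104 * 5776 / 4
F = 575.998 uN


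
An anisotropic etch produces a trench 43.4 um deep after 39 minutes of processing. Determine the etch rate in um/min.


Step 1: Etch rate = depth / time
Step 2: rate = 43.4 / 39
rate = 1.113 um/min


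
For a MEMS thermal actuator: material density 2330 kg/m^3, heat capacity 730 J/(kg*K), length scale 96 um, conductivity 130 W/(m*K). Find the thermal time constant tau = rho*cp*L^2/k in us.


Step 1: Convert L to m: L = 96e-6 m
Step 2: L^2 = (96e-6)^2 = 9.216e-09 m^2
Step 3: tau = 2330 * 730 * 9.216e-09 / 130 = 1.2058073e-04 s
Step 4: Convert to microseconds (multiply by 1e6).
tau = 120.581 us


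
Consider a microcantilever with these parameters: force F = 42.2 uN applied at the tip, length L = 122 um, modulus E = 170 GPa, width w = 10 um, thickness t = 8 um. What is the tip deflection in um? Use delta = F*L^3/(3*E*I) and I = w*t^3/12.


Step 1: Calculate the second moment of area.
I = w * t^3 / 12 = 10 * 8^3 / 12 = 426.6667 um^4
Step 2: Convert E to consistent units (1 GPa = 1000 uN/um^2).
E = 170 GPa = 170000 uN/um^2
Step 3: Calculate tip deflection.
delta = F * L^3 / (3 * E * I)
delta = 42.2 * 122^3 / (3 * 170000 * 426.6667)
delta = 0.3522 um


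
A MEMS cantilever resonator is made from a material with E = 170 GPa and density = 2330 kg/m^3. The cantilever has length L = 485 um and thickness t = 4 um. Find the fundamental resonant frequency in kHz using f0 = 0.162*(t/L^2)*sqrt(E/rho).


Step 1: Convert units to SI.
t_SI = 4e-6 m, L_SI = 485e-6 m
Step 2: Calculate sqrt(E/rho).
sqrt(170e9 / 2330) = 8541.74 m/s
Step 3: Compute f0.
f0 = 0.162 * 4e-6 / (485e-6)^2 * 8541.74 = 23530.9 Hz = 23.53 kHz


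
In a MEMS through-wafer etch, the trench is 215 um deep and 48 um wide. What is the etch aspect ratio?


Step 1: AR = depth / width
Step 2: AR = 215 / 48
AR = 4.5


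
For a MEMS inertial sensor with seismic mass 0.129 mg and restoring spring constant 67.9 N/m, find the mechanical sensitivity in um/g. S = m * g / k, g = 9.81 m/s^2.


Step 1: Convert mass: m = 0.129 mg = 1.29e-07 kg
Step 2: S = m * g / k = 1.29e-07 * 9.81 / 67.9
Step 3: S = 1.86e-08 m/g
Step 4: Convert to um/g: S = 0.019 um/g


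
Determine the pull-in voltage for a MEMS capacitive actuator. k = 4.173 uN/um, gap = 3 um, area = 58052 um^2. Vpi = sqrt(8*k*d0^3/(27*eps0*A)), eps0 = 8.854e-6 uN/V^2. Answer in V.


Step 1: Compute numerator: 8 * k * d0^3 = 8 * 4.173 * 3^3 = 901.368
Step 2: Compute denominator: 27 * eps0 * A = 27 * 8.854e-6 * 58052 = 13.877795
Step 3: Vpi = sqrt(901.368 / 13.877795)
Vpi = 8.06 V


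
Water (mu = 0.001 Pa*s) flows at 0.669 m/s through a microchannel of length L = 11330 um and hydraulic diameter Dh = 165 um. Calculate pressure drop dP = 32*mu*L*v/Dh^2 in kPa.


Step 1: Convert to SI: L = 11330e-6 m, Dh = 165e-6 m
Step 2: dP = 32 * 0.001 * 11330e-6 * 0.669 / (165e-6)^2
Step 3: dP = 8909.19 Pa
Step 4: Convert to kPa: dP = 8.91 kPa


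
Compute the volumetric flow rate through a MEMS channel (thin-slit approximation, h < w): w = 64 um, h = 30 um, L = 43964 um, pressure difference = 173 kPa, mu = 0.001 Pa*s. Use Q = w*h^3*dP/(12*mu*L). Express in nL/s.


Step 1: Convert all dimensions to SI (meters).
w = 64e-6 m, h = 30e-6 m, L = 43964e-6 m, dP = 173e3 Pa
Step 2: Q = w * h^3 * dP / (12 * mu * L)
Q = 64e-6 * (30e-6)^3 * 173e3 / (12 * 0.001 * 43964e-6) = 5.6664544e-10 m^3/s
Step 3: Convert Q from m^3/s to nL/s (1 m^3 = 1e12 nL, so multiply by 1e12).
Q = 566.645 nL/s


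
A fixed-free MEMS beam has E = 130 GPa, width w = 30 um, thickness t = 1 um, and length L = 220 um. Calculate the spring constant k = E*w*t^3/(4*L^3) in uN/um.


Step 1: Convert E to consistent units (1 GPa = 1000 uN/um^2).
E = 130 GPa = 130000 uN/um^2
Step 2: Compute t^3 = 1^3 = 1
Step 3: Compute L^3 = 220^3 = 10648000
Step 4: k = 130000 * 30 * 1 / (4 * 10648000)
k = 0.0916 uN/um


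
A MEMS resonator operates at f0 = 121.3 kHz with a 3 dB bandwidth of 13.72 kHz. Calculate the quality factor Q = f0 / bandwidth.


Step 1: Q = f0 / bandwidth
Step 2: Q = 121.3 / 13.72
Q = 8.8


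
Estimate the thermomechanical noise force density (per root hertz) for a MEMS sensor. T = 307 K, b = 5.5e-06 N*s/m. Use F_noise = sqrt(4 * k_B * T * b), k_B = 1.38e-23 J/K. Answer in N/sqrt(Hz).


Step 1: Compute 4 * k_B * T * b
= 4 * 1.38e-23 * 307 * 5.5e-06
= 9.3205e-26 N^2/Hz
Step 2: F_noise = sqrt(9.3205e-26)
F_noise = 3.05e-13 N/sqrt(Hz)


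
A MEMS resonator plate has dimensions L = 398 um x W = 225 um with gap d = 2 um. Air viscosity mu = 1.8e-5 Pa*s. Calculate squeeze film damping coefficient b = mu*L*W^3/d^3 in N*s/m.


Step 1: Convert to SI.
L = 398e-6 m, W = 225e-6 m, d = 2e-6 m
Step 2: W^3 = (225e-6)^3 = 1.14e-11 m^3
Step 3: d^3 = (2e-6)^3 = 8.00e-18 m^3
Step 4: b = 1.8e-5 * 398e-6 * 1.14e-11 / 8.00e-18
b = 1.02e-02 N*s/m


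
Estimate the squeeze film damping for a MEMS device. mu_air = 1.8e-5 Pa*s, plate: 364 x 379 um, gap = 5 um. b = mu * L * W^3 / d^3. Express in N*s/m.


Step 1: Convert to SI.
L = 364e-6 m, W = 379e-6 m, d = 5e-6 m
Step 2: W^3 = (379e-6)^3 = 5.44e-11 m^3
Step 3: d^3 = (5e-6)^3 = 1.25e-16 m^3
Step 4: b = 1.8e-5 * 364e-6 * 5.44e-11 / 1.25e-16
b = 2.85e-03 N*s/m


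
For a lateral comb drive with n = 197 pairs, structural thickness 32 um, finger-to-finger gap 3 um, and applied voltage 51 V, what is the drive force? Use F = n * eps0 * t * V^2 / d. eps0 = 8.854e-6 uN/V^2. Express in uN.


Step 1: Parameters: n=197, eps0=8.854e-6 uN/V^2, t=32 um, V=51 V, d=3 um
Step 2: V^2 = 2601
Step 3: F = 197 * 8.854e-6 * 32 * 2601 / 3
F = 48.392 uN


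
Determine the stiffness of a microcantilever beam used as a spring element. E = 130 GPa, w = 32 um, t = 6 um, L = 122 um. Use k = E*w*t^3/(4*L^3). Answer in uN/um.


Step 1: Convert E to consistent units (1 GPa = 1000 uN/um^2).
E = 130 GPa = 130000 uN/um^2
Step 2: Compute t^3 = 6^3 = 216
Step 3: Compute L^3 = 122^3 = 1815848
Step 4: k = 130000 * 32 * 216 / (4 * 1815848)
k = 123.7108 uN/um


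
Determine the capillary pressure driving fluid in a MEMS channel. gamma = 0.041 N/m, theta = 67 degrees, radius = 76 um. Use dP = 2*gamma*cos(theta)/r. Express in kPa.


Step 1: cos(67 deg) = 0.3907
Step 2: Convert r to m: r = 76e-6 m
Step 3: dP = 2 * 0.041 * 0.3907 / 76e-6 = 421.5 Pa
Step 4: Convert Pa to kPa (divide by 1000).
dP = 0.42 kPa


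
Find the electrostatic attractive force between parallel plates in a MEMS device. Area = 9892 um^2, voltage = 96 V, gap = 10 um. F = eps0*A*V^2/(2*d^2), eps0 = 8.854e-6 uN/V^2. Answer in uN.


Step 1: Identify parameters.
eps0 = 8.854e-6 uN/V^2, A = 9892 um^2, V = 96 V, d = 10 um
Step 2: Compute V^2 = 96^2 = 9216
Step 3: Compute d^2 = 10^2 = 100
Step 4: F = 0.5 * 8.854e-6 * 9892 * 9216 / 100
F = 4.036 uN


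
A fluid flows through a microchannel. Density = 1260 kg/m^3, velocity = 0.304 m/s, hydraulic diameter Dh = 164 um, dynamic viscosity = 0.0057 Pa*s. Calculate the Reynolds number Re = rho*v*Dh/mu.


Step 1: Convert Dh to meters: Dh = 164e-6 m
Step 2: Re = rho * v * Dh / mu
Re = 1260 * 0.304 * 164e-6 / 0.0057
Re = 11.021


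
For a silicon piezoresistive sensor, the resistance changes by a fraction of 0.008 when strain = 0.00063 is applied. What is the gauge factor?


Step 1: Identify values.
dR/R = 0.008, strain = 0.00063
Step 2: GF = (dR/R) / strain = 0.008 / 0.00063
GF = 12.7


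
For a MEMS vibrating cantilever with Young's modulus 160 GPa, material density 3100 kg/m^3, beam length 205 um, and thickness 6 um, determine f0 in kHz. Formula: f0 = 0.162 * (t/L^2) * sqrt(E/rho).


Step 1: Convert units to SI.
t_SI = 6e-6 m, L_SI = 205e-6 m
Step 2: Calculate sqrt(E/rho).
sqrt(160e9 / 3100) = 7184.21 m/s
Step 3: Compute f0.
f0 = 0.162 * 6e-6 / (205e-6)^2 * 7184.21 = 166164.2 Hz = 166.16 kHz


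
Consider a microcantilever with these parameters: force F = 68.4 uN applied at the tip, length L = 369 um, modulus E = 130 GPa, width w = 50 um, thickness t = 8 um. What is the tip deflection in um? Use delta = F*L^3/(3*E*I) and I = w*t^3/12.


Step 1: Calculate the second moment of area.
I = w * t^3 / 12 = 50 * 8^3 / 12 = 2133.3333 um^4
Step 2: Convert E to consistent units (1 GPa = 1000 uN/um^2).
E = 130 GPa = 130000 uN/um^2
Step 3: Calculate tip deflection.
delta = F * L^3 / (3 * E * I)
delta = 68.4 * 369^3 / (3 * 130000 * 2133.3333)
delta = 4.1306 um


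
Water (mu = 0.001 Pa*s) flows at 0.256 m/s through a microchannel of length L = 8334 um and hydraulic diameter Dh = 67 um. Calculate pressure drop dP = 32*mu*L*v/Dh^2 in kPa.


Step 1: Convert to SI: L = 8334e-6 m, Dh = 67e-6 m
Step 2: dP = 32 * 0.001 * 8334e-6 * 0.256 / (67e-6)^2
Step 3: dP = 15208.76 Pa
Step 4: Convert to kPa: dP = 15.21 kPa


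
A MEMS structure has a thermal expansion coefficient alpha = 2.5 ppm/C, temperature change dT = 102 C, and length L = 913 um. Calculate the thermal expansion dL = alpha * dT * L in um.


Step 1: Convert CTE: alpha = 2.5 ppm/C = 2.5e-6 /C
Step 2: dL = 2.5e-6 * 102 * 913
dL = 0.2328 um


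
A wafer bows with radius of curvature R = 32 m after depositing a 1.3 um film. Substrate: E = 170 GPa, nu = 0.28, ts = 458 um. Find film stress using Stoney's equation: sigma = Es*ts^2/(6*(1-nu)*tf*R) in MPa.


Step 1: Compute numerator: Es * ts^2 = 170 * 458^2 = 35659880 (GPa*um^2)
Step 2: Compute denominator (R in um): 6*(1-nu)*tf*R = 6*0.72*1.3*32e6 = 179712000.0 (um^2)
Step 3: sigma (GPa) = 35659880 / 179712000.0 = 1.98428e-01 GPa
Step 4: Convert to MPa (x1000): sigma = 198.4 MPa


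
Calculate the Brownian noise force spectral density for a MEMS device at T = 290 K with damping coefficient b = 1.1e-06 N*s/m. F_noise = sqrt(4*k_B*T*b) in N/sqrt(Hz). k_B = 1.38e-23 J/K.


Step 1: Compute 4 * k_B * T * b
= 4 * 1.38e-23 * 290 * 1.1e-06
= 1.7609e-26 N^2/Hz
Step 2: F_noise = sqrt(1.7609e-26)
F_noise = 1.33e-13 N/sqrt(Hz)


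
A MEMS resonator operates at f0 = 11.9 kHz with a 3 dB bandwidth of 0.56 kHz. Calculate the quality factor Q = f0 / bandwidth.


Step 1: Q = f0 / bandwidth
Step 2: Q = 11.9 / 0.56
Q = 21.3


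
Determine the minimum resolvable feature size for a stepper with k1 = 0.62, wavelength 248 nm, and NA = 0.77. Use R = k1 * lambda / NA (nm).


Step 1: Identify values: k1 = 0.62, lambda = 248 nm, NA = 0.77
Step 2: R = k1 * lambda / NA
R = 0.62 * 248 / 0.77
R = 199.7 nm


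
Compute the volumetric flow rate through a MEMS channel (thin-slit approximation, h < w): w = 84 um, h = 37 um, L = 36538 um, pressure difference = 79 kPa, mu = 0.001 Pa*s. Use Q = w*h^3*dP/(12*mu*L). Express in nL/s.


Step 1: Convert all dimensions to SI (meters).
w = 84e-6 m, h = 37e-6 m, L = 36538e-6 m, dP = 79e3 Pa
Step 2: Q = w * h^3 * dP / (12 * mu * L)
Q = 84e-6 * (37e-6)^3 * 79e3 / (12 * 0.001 * 36538e-6) = 7.666295e-10 m^3/s
Step 3: Convert Q from m^3/s to nL/s (1 m^3 = 1e12 nL, so multiply by 1e12).
Q = 766.63 nL/s


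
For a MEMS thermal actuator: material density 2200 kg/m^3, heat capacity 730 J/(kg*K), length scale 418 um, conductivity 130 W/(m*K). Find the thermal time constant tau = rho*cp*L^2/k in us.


Step 1: Convert L to m: L = 418e-6 m
Step 2: L^2 = (418e-6)^2 = 1.74724e-07 m^2
Step 3: tau = 2200 * 730 * 1.74724e-07 / 130 = 2.15851342e-03 s
Step 4: Convert to microseconds (multiply by 1e6).
tau = 2158.513 us


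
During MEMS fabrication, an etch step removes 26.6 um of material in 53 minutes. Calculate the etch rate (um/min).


Step 1: Etch rate = depth / time
Step 2: rate = 26.6 / 53
rate = 0.502 um/min


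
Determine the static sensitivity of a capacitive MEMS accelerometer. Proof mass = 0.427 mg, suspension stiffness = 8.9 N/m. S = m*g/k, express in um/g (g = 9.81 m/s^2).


Step 1: Convert mass: m = 0.427 mg = 4.27e-07 kg
Step 2: S = m * g / k = 4.27e-07 * 9.81 / 8.9
Step 3: S = 4.71e-07 m/g
Step 4: Convert to um/g: S = 0.471 um/g


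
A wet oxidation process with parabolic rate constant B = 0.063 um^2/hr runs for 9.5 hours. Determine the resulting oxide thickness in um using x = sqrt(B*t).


Step 1: Compute B*t = 0.063 * 9.5 = 0.5985
Step 2: x = sqrt(0.5985)
x = 0.774 um


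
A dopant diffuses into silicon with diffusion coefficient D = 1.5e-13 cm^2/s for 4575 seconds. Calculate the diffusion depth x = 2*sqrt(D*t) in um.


Step 1: Compute D*t = 1.5e-13 * 4575 = 6.8625e-10 cm^2
Step 2: sqrt(D*t) = 2.6196e-05 cm
Step 3: x = 2 * 2.6196e-05 cm = 5.2392e-05 cm
Step 4: Convert to um (1 cm = 1e4 um): x = 0.524 um


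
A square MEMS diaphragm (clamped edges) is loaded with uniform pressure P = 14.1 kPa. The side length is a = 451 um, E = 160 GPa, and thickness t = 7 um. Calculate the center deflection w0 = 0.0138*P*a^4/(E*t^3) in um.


Step 1: Convert pressure to compatible units (E is in GPa, so P in GPa).
P = 14.1 kPa = 14.1e-6 GPa
Step 2: Compute numerator: 0.0138 * P * a^4.
a^4 = 451^4 = 41371966801
numerator = 0.0138 * 14.1e-6 * 41371966801 = 8.05016e+03
Step 3: Compute denominator: E * t^3 = 160 * 7^3 = 54880
Step 4: w0 = numerator / denominator = 8.05016e+03 / 54880 = 0.1467 um


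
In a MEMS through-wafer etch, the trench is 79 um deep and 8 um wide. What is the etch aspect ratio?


Step 1: AR = depth / width
Step 2: AR = 79 / 8
AR = 9.9


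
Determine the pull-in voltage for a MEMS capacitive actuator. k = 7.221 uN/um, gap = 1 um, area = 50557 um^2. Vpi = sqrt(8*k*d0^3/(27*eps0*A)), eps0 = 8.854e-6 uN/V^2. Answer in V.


Step 1: Compute numerator: 8 * k * d0^3 = 8 * 7.221 * 1^3 = 57.768
Step 2: Compute denominator: 27 * eps0 * A = 27 * 8.854e-6 * 50557 = 12.086055
Step 3: Vpi = sqrt(57.768 / 12.086055)
Vpi = 2.19 V


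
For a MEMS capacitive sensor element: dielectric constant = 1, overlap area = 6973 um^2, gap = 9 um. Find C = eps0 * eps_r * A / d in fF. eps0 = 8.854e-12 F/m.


Step 1: Convert area to m^2: A = 6973e-12 m^2
Step 2: Convert gap to m: d = 9e-6 m
Step 3: C = eps0 * eps_r * A / d
C = 8.854e-12 * 1 * 6973e-12 / 9e-6
Step 4: Convert to fF (multiply by 1e15).
C = 6.86 fF


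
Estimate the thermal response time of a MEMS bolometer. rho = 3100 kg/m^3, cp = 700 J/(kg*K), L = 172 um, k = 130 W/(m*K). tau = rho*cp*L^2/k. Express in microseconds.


Step 1: Convert L to m: L = 172e-6 m
Step 2: L^2 = (172e-6)^2 = 2.9584e-08 m^2
Step 3: tau = 3100 * 700 * 2.9584e-08 / 130 = 4.9382523e-04 s
Step 4: Convert to microseconds (multiply by 1e6).
tau = 493.825 us


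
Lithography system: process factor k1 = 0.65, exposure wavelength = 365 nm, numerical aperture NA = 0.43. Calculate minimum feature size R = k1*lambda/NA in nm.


Step 1: Identify values: k1 = 0.65, lambda = 365 nm, NA = 0.43
Step 2: R = k1 * lambda / NA
R = 0.65 * 365 / 0.43
R = 551.7 nm


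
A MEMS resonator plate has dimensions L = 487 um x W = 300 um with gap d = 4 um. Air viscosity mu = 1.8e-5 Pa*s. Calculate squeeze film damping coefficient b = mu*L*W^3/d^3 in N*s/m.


Step 1: Convert to SI.
L = 487e-6 m, W = 300e-6 m, d = 4e-6 m
Step 2: W^3 = (300e-6)^3 = 2.70e-11 m^3
Step 3: d^3 = (4e-6)^3 = 6.40e-17 m^3
Step 4: b = 1.8e-5 * 487e-6 * 2.70e-11 / 6.40e-17
b = 3.70e-03 N*s/m


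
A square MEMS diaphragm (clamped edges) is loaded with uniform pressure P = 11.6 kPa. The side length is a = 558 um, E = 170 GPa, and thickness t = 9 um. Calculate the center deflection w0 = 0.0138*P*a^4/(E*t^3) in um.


Step 1: Convert pressure to compatible units (E is in GPa, so P in GPa).
P = 11.6 kPa = 11.6e-6 GPa
Step 2: Compute numerator: 0.0138 * P * a^4.
a^4 = 558^4 = 96947540496
numerator = 0.0138 * 11.6e-6 * 96947540496 = 1.55194e+04
Step 3: Compute denominator: E * t^3 = 170 * 9^3 = 123930
Step 4: w0 = numerator / denominator = 1.55194e+04 / 123930 = 0.1252 um


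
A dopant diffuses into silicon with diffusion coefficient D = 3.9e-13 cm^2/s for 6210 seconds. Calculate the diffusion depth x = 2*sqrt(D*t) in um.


Step 1: Compute D*t = 3.9e-13 * 6210 = 2.4219e-09 cm^2
Step 2: sqrt(D*t) = 4.9213e-05 cm
Step 3: x = 2 * 4.9213e-05 cm = 9.8426e-05 cm
Step 4: Convert to um (1 cm = 1e4 um): x = 0.984 um


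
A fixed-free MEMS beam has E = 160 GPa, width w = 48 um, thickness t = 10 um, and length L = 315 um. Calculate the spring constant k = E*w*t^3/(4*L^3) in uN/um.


Step 1: Convert E to consistent units (1 GPa = 1000 uN/um^2).
E = 160 GPa = 160000 uN/um^2
Step 2: Compute t^3 = 10^3 = 1000
Step 3: Compute L^3 = 315^3 = 31255875
Step 4: k = 160000 * 48 * 1000 / (4 * 31255875)
k = 61.4285 uN/um
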